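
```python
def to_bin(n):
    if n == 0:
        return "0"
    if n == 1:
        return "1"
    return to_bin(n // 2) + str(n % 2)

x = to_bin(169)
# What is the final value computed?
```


to_bin(169)
= to_bin(84) + "1"
= to_bin(42) + "0" + "1"
= to_bin(21) + "0" + "0" + "1"
= to_bin(10) + "1" + "0" + "0" + "1"
= to_bin(5) + "0" + "1" + "0" + "0" + "1"
= to_bin(2) + "1" + "0" + "1" + "0" + "0" + "1"
= to_bin(1) + "0" + "1" + "0" + "1" + "0" + "0" + "1"
= "1" + "0" + "1" + "0" + "1" + "0" + "0" + "1"
= "10101001"


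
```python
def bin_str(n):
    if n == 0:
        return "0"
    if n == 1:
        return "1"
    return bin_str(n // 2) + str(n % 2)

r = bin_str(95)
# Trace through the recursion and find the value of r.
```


bin_str(95)
= bin_str(47) + "1"
= bin_str(23) + "1" + "1"
= bin_str(11) + "1" + "1" + "1"
= bin_str(5) + "1" + "1" + "1" + "1"
= bin_str(2) + "1" + "1" + "1" + "1" + "1"
= bin_str(1) + "0" + "1" + "1" + "1" + "1" + "1"
= "1" + "0" + "1" + "1" + "1" + "1" + "1"
= "1011111"


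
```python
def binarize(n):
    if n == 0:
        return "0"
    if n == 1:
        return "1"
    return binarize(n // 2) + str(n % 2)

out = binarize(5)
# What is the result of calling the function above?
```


binarize(5)
= binarize(2) + "1"
= binarize(1) + "0" + "1"
= "1" + "0" + "1"
= "101"


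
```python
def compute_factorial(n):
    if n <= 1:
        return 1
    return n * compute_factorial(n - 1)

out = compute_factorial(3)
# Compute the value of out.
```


compute_factorial(3)
= 3 * compute_factorial(2)
= 3 * 2 * compute_factorial(1)
= 3 * 2 * 1
= 6


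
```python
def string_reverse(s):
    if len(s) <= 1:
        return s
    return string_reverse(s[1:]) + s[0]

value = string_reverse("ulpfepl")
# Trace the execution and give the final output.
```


string_reverse("ulpfepl")
= string_reverse("lpfepl") + "u"
= string_reverse("pfepl") + "l" + "u"
= string_reverse("fepl") + "p" + "l" + "u"
= string_reverse("epl") + "f" + "p" + "l" + "u"
= string_reverse("pl") + "e" + "f" + "p" + "l" + "u"
= string_reverse("l") + "p" + "e" + "f" + "p" + "l" + "u"
= "l" + "p" + "e" + "f" + "p" + "l" + "u"
= "lpefplu"


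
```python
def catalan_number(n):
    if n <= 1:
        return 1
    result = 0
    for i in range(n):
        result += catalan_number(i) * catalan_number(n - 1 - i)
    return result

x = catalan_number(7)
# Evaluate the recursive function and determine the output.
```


catalan_number(7)
= sum of catalan_number(i) * catalan_number(7-1-i) for i in 0..6
First compute sub-values bottom-up:
  catalan_number(0) = 1, catalan_number(1) = 1
  catalan_number(2) = 1*1 + 1*1 = 2
  catalan_number(3) = 1*2 + 1*1 + 2*1 = 5
  catalan_number(4) = 1*5 + 1*2 + 2*1 + 5*1 = 14
  catalan_number(5) = 1*14 + 1*5 + 2*2 + 5*1 + 14*1 = 42
  catalan_number(6) = 1*42 + 1*14 + 2*5 + 5*2 + 14*1 + 42*1 = 132
Now catalan_number(7):
  catalan_number(0)*catalan_number(6) = 1*132 = 132
  catalan_number(1)*catalan_number(5) = 1*42 = 42
  catalan_number(2)*catalan_number(4) = 2*14 = 28
  catalan_number(3)*catalan_number(3) = 5*5 = 25
  catalan_number(4)*catalan_number(2) = 14*2 = 28
  catalan_number(5)*catalan_number(1) = 42*1 = 42
  catalan_number(6)*catalan_number(0) = 132*1 = 132
= 132 + 42 + 28 + 25 + 28 + 42 + 132
= 429


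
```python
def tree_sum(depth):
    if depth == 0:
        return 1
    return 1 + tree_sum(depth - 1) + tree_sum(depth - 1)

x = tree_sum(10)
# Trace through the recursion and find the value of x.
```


tree_sum(10)
= 1 + tree_sum(9) + tree_sum(9)
= 1 + 2 * tree_sum(9)
tree_sum(k) = 2^(k+1) - 1
tree_sum(0) = 1
tree_sum(1) = 3
tree_sum(2) = 7
tree_sum(3) = 15
tree_sum(4) = 31
tree_sum(10) = 2^11 - 1 = 2047


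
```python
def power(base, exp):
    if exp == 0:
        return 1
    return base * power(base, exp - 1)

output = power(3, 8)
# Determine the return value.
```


power(3, 8)
= 3 * power(3, 7)
= 3 * 3 * power(3, 6)
= 3 * 3 * 3 * power(3, 5)
= 3 * 3 * 3 * 3 * power(3, 4)
= 3 * 3 * 3 * 3 * 3 * power(3, 3)
= 3 * 3 * 3 * 3 * 3 * 3 * power(3, 2)
= 3 * 3 * 3 * 3 * 3 * 3 * 3 * power(3, 1)
= 3 * 3 * 3 * 3 * 3 * 3 * 3 * 3 * power(3, 0)
= 3 * 3 * 3 * 3 * 3 * 3 * 3 * 3 * 1
= 6561


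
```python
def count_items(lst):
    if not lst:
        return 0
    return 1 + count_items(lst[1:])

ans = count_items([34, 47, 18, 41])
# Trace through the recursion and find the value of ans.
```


count_items([34, 47, 18, 41])
= 1 + count_items([47, 18, 41])
= 1 + 1 + count_items([18, 41])
= 1 + 1 + 1 + count_items([41])
= 1 + 1 + 1 + 1 + count_items([])
= 1 + 1 + 1 + 1 + 0
= 4


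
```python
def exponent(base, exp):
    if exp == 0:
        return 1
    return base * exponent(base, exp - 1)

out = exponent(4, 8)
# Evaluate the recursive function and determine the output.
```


exponent(4, 8)
= 4 * exponent(4, 7)
= 4 * 4 * exponent(4, 6)
= 4 * 4 * 4 * exponent(4, 5)
= 4 * 4 * 4 * 4 * exponent(4, 4)
= 4 * 4 * 4 * 4 * 4 * exponent(4, 3)
= 4 * 4 * 4 * 4 * 4 * 4 * exponent(4, 2)
= 4 * 4 * 4 * 4 * 4 * 4 * 4 * exponent(4, 1)
= 4 * 4 * 4 * 4 * 4 * 4 * 4 * 4 * exponent(4, 0)
= 4 * 4 * 4 * 4 * 4 * 4 * 4 * 4 * 1
= 65536


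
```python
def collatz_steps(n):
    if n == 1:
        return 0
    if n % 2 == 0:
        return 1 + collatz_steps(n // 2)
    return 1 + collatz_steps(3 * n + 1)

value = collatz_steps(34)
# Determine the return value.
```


collatz_steps(34)
34 is even -> collatz_steps(17)
17 is odd -> 3*17+1 = 52 -> collatz_steps(52)
52 is even -> collatz_steps(26)
26 is even -> collatz_steps(13)
13 is odd -> 3*13+1 = 40 -> collatz_steps(40)
40 is even -> collatz_steps(20)
20 is even -> collatz_steps(10)
10 is even -> collatz_steps(5)
5 is odd -> 3*5+1 = 16 -> collatz_steps(16)
16 is even -> collatz_steps(8)
8 is even -> collatz_steps(4)
4 is even -> collatz_steps(2)
2 is even -> collatz_steps(1)
Reached 1 after 13 steps
= 13


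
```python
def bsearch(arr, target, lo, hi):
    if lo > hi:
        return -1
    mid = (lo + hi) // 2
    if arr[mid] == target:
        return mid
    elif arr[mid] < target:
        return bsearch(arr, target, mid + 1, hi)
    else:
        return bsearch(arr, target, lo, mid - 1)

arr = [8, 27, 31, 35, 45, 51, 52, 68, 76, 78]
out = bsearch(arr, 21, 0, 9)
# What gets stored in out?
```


bsearch(arr, 21, 0, 9)
lo=0, hi=9, mid=4, arr[mid]=45
45 > 21, search left half
lo=0, hi=3, mid=1, arr[mid]=27
27 > 21, search left half
lo=0, hi=0, mid=0, arr[mid]=8
8 < 21, search right half
lo > hi, target not found, return -1
= -1


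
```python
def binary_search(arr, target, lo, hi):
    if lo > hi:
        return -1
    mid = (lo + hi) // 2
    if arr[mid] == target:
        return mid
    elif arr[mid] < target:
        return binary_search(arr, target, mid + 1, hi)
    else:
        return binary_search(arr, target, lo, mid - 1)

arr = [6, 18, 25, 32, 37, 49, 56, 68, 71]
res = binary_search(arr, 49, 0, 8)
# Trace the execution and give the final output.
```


binary_search(arr, 49, 0, 8)
lo=0, hi=8, mid=4, arr[mid]=37
37 < 49, search right half
lo=5, hi=8, mid=6, arr[mid]=56
56 > 49, search left half
lo=5, hi=5, mid=5, arr[mid]=49
arr[5] == 49, found at index 5
= 5


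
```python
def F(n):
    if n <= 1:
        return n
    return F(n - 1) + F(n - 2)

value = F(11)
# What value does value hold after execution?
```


F(11)
= F(10) + F(9)
= (F(9) + F(8)) + F(9)
Computing bottom-up: F(0)=0, F(1)=1, F(2)=1, F(3)=2, F(4)=3, F(5)=5, F(6)=8, F(7)=13, F(8)=21, F(9)=34, F(10)=55, F(11)=89
= 89


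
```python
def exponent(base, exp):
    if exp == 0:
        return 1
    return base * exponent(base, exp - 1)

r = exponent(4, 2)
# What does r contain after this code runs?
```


exponent(4, 2)
= 4 * exponent(4, 1)
= 4 * 4 * exponent(4, 0)
= 4 * 4 * 1
= 16


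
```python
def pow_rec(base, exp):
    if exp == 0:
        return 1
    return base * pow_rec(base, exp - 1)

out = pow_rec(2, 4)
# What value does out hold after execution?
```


pow_rec(2, 4)
= 2 * pow_rec(2, 3)
= 2 * 2 * pow_rec(2, 2)
= 2 * 2 * 2 * pow_rec(2, 1)
= 2 * 2 * 2 * 2 * pow_rec(2, 0)
= 2 * 2 * 2 * 2 * 1
= 16


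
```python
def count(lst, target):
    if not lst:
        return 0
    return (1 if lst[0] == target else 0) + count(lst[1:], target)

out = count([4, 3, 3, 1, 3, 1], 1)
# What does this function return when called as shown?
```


count([4, 3, 3, 1, 3, 1], 1)
lst[0]=4 != 1: 0 + count([3, 3, 1, 3, 1], 1)
lst[0]=3 != 1: 0 + count([3, 1, 3, 1], 1)
lst[0]=3 != 1: 0 + count([1, 3, 1], 1)
lst[0]=1 == 1: 1 + count([3, 1], 1)
lst[0]=3 != 1: 0 + count([1], 1)
lst[0]=1 == 1: 1 + count([], 1)
= 2


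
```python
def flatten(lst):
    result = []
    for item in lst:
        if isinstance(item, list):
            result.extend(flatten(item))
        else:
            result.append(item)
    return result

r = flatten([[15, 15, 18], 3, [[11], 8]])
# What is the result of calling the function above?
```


flatten([[15, 15, 18], 3, [[11], 8]])
Processing each element:
  [15, 15, 18] is a list -> flatten recursively -> [15, 15, 18]
  3 is not a list -> append 3
  [[11], 8] is a list -> flatten recursively -> [11, 8]
= [15, 15, 18, 3, 11, 8]


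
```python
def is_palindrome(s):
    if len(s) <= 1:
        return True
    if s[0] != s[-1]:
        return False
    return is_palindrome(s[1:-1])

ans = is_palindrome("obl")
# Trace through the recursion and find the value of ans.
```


is_palindrome("obl")
"obl": s[0]='o' != s[-1]='l' -> False
= False


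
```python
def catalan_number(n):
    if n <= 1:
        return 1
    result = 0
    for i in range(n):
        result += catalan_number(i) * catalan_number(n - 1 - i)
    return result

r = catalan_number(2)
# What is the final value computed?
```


catalan_number(2)
= sum of catalan_number(i) * catalan_number(2-1-i) for i in 0..1
  catalan_number(0)*catalan_number(1) = 1*1 = 1
  catalan_number(1)*catalan_number(0) = 1*1 = 1
= 1 + 1
= 2


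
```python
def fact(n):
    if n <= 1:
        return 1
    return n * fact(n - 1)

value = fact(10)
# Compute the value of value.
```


fact(10)
= 10 * fact(9)
= 10 * 9 * fact(8)
= 10 * 9 * 8 * fact(7)
= 10 * 9 * 8 * 7 * fact(6)
= 10 * 9 * 8 * 7 * 6 * fact(5)
= 10 * 9 * 8 * 7 * 6 * 5 * fact(4)
= 10 * 9 * 8 * 7 * 6 * 5 * 4 * fact(3)
= 10 * 9 * 8 * 7 * 6 * 5 * 4 * 3 * fact(2)
= 10 * 9 * 8 * 7 * 6 * 5 * 4 * 3 * 2 * fact(1)
= 10 * 9 * 8 * 7 * 6 * 5 * 4 * 3 * 2 * 1
= 3628800


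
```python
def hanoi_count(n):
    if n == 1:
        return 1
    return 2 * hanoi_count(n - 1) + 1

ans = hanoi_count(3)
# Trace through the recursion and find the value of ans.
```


hanoi_count(3)
= 2 * hanoi_count(2) + 1
= 2 * (2 * hanoi_count(1) + 1) + 1
Now compute bottom-up:
hanoi_count(1) = 1
hanoi_count(2) = 2 * 1 + 1 = 3
hanoi_count(3) = 2 * 3 + 1 = 7
= 7


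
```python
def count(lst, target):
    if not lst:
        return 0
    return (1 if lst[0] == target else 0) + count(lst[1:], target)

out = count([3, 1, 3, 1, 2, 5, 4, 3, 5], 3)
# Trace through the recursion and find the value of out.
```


count([3, 1, 3, 1, 2, 5, 4, 3, 5], 3)
lst[0]=3 == 3: 1 + count([1, 3, 1, 2, 5, 4, 3, 5], 3)
lst[0]=1 != 3: 0 + count([3, 1, 2, 5, 4, 3, 5], 3)
lst[0]=3 == 3: 1 + count([1, 2, 5, 4, 3, 5], 3)
lst[0]=1 != 3: 0 + count([2, 5, 4, 3, 5], 3)
lst[0]=2 != 3: 0 + count([5, 4, 3, 5], 3)
lst[0]=5 != 3: 0 + count([4, 3, 5], 3)
lst[0]=4 != 3: 0 + count([3, 5], 3)
lst[0]=3 == 3: 1 + count([5], 3)
lst[0]=5 != 3: 0 + count([], 3)
= 3


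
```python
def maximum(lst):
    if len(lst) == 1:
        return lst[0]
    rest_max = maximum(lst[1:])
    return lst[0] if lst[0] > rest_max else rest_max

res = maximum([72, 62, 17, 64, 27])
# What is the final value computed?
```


maximum([72, 62, 17, 64, 27])
= compare 72 with maximum([62, 17, 64, 27])
= compare 62 with maximum([17, 64, 27])
= compare 17 with maximum([64, 27])
= compare 64 with maximum([27])
Base: maximum([27]) = 27
compare 64 with 27: max = 64
compare 17 with 64: max = 64
compare 62 with 64: max = 64
compare 72 with 64: max = 72
= 72


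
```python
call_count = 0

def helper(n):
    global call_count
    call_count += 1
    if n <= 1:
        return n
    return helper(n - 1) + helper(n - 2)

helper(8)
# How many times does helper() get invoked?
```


helper(8) calls helper(7) and helper(6); each non-base call branches into two more.
Let C(k) = total number of calls made by helper(k), including the call to helper(k) itself.
Base cases: C(0) = 1, C(1) = 1
Recurrence: C(k) = 1 + C(k-1) + C(k-2)
  C(2) = 1 + C(1) + C(0) = 1 + 1 + 1 = 3
  C(3) = 1 + C(2) + C(1) = 1 + 3 + 1 = 5
  C(4) = 1 + C(3) + C(2) = 1 + 5 + 3 = 9
  C(5) = 1 + C(4) + C(3) = 1 + 9 + 5 = 15
  C(6) = 1 + C(5) + C(4) = 1 + 15 + 9 = 25
  C(7) = 1 + C(6) + C(5) = 1 + 25 + 15 = 41
  C(8) = 1 + C(7) + C(6) = 1 + 41 + 25 = 67
Total calls = C(8) = 67


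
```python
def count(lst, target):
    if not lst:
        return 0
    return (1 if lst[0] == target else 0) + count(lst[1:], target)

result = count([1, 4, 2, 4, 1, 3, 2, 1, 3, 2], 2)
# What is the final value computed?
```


count([1, 4, 2, 4, 1, 3, 2, 1, 3, 2], 2)
lst[0]=1 != 2: 0 + count([4, 2, 4, 1, 3, 2, 1, 3, 2], 2)
lst[0]=4 != 2: 0 + count([2, 4, 1, 3, 2, 1, 3, 2], 2)
lst[0]=2 == 2: 1 + count([4, 1, 3, 2, 1, 3, 2], 2)
lst[0]=4 != 2: 0 + count([1, 3, 2, 1, 3, 2], 2)
lst[0]=1 != 2: 0 + count([3, 2, 1, 3, 2], 2)
lst[0]=3 != 2: 0 + count([2, 1, 3, 2], 2)
lst[0]=2 == 2: 1 + count([1, 3, 2], 2)
lst[0]=1 != 2: 0 + count([3, 2], 2)
lst[0]=3 != 2: 0 + count([2], 2)
lst[0]=2 == 2: 1 + count([], 2)
= 3


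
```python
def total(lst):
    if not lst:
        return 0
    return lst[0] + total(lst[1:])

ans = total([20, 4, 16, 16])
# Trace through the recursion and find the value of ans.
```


total([20, 4, 16, 16])
= 20 + total([4, 16, 16])
= 20 + 4 + total([16, 16])
= 20 + 4 + 16 + total([16])
= 20 + 4 + 16 + 16 + total([])
= 20 + 4 + 16 + 16 + 0
= 56


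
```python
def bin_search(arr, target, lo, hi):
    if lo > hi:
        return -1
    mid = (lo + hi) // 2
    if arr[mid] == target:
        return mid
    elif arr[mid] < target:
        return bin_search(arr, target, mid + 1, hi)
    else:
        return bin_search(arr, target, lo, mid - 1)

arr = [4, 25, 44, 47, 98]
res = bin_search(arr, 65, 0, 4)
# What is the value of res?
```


bin_search(arr, 65, 0, 4)
lo=0, hi=4, mid=2, arr[mid]=44
44 < 65, search right half
lo=3, hi=4, mid=3, arr[mid]=47
47 < 65, search right half
lo=4, hi=4, mid=4, arr[mid]=98
98 > 65, search left half
lo > hi, target not found, return -1
= -1


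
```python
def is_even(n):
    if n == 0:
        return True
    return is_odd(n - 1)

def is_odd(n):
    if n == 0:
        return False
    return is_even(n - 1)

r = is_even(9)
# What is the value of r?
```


is_even(9)
= is_odd(8)
= is_even(7)
= is_odd(6)
= is_even(5)
= is_odd(4)
= is_even(3)
= is_odd(2)
= is_even(1)
= is_odd(0)
n == 0: return False
= False


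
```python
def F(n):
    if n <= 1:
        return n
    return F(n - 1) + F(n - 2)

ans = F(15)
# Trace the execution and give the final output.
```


F(15)
= F(14) + F(13)
= (F(13) + F(12)) + F(13)
Computing bottom-up: F(0)=0, F(1)=1, F(2)=1, F(3)=2, F(4)=3, F(5)=5, F(6)=8, F(7)=13, F(8)=21, F(9)=34, F(10)=55, F(11)=89, F(12)=144, F(13)=233, F(14)=377, F(15)=610
= 610


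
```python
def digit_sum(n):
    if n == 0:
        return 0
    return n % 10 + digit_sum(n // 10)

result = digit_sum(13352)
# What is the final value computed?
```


digit_sum(13352)
= 2 + digit_sum(1335)
= 2 + 5 + digit_sum(133)
= 2 + 5 + 3 + digit_sum(13)
= 2 + 5 + 3 + 3 + digit_sum(1)
= 2 + 5 + 3 + 3 + 1 + digit_sum(0)
= 2 + 5 + 3 + 3 + 1 + 0
= 14


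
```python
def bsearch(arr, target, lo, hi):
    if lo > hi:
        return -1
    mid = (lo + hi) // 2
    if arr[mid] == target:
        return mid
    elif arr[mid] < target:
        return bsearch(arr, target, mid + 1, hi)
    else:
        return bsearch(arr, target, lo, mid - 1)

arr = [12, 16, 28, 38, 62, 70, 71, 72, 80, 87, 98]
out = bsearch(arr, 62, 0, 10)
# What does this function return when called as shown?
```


bsearch(arr, 62, 0, 10)
lo=0, hi=10, mid=5, arr[mid]=70
70 > 62, search left half
lo=0, hi=4, mid=2, arr[mid]=28
28 < 62, search right half
lo=3, hi=4, mid=3, arr[mid]=38
38 < 62, search right half
lo=4, hi=4, mid=4, arr[mid]=62
arr[4] == 62, found at index 4
= 4


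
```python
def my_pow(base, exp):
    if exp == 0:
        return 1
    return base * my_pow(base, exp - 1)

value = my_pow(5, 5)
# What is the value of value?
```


my_pow(5, 5)
= 5 * my_pow(5, 4)
= 5 * 5 * my_pow(5, 3)
= 5 * 5 * 5 * my_pow(5, 2)
= 5 * 5 * 5 * 5 * my_pow(5, 1)
= 5 * 5 * 5 * 5 * 5 * my_pow(5, 0)
= 5 * 5 * 5 * 5 * 5 * 1
= 3125


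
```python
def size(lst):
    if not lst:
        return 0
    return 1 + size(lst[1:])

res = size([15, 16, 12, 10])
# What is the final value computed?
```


size([15, 16, 12, 10])
= 1 + size([16, 12, 10])
= 1 + 1 + size([12, 10])
= 1 + 1 + 1 + size([10])
= 1 + 1 + 1 + 1 + size([])
= 1 + 1 + 1 + 1 + 0
= 4


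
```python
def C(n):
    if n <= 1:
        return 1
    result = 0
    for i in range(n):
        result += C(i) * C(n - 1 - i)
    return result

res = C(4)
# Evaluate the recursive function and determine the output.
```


C(4)
= sum of C(i) * C(4-1-i) for i in 0..3
First compute sub-values bottom-up:
  C(0) = 1, C(1) = 1
  C(2) = 1*1 + 1*1 = 2
  C(3) = 1*2 + 1*1 + 2*1 = 5
Now C(4):
  C(0)*C(3) = 1*5 = 5
  C(1)*C(2) = 1*2 = 2
  C(2)*C(1) = 2*1 = 2
  C(3)*C(0) = 5*1 = 5
= 5 + 2 + 2 + 5
= 14


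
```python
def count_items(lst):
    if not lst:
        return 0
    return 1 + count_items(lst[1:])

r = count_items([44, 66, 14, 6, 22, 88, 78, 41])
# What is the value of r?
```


count_items([44, 66, 14, 6, 22, 88, 78, 41])
= 1 + count_items([66, 14, 6, 22, 88, 78, 41])
= 1 + 1 + count_items([14, 6, 22, 88, 78, 41])
= 1 + 1 + 1 + count_items([6, 22, 88, 78, 41])
= 1 + 1 + 1 + 1 + count_items([22, 88, 78, 41])
= 1 + 1 + 1 + 1 + 1 + count_items([88, 78, 41])
= 1 + 1 + 1 + 1 + 1 + 1 + count_items([78, 41])
= 1 + 1 + 1 + 1 + 1 + 1 + 1 + count_items([41])
= 1 + 1 + 1 + 1 + 1 + 1 + 1 + 1 + count_items([])
= 1 + 1 + 1 + 1 + 1 + 1 + 1 + 1 + 0
= 8


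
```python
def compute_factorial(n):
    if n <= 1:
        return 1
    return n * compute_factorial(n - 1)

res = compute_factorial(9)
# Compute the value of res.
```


compute_factorial(9)
= 9 * compute_factorial(8)
= 9 * 8 * compute_factorial(7)
= 9 * 8 * 7 * compute_factorial(6)
= 9 * 8 * 7 * 6 * compute_factorial(5)
= 9 * 8 * 7 * 6 * 5 * compute_factorial(4)
= 9 * 8 * 7 * 6 * 5 * 4 * compute_factorial(3)
= 9 * 8 * 7 * 6 * 5 * 4 * 3 * compute_factorial(2)
= 9 * 8 * 7 * 6 * 5 * 4 * 3 * 2 * compute_factorial(1)
= 9 * 8 * 7 * 6 * 5 * 4 * 3 * 2 * 1
= 362880


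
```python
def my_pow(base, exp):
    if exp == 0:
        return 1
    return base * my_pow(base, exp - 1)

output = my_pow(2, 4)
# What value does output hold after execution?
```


my_pow(2, 4)
= 2 * my_pow(2, 3)
= 2 * 2 * my_pow(2, 2)
= 2 * 2 * 2 * my_pow(2, 1)
= 2 * 2 * 2 * 2 * my_pow(2, 0)
= 2 * 2 * 2 * 2 * 1
= 16


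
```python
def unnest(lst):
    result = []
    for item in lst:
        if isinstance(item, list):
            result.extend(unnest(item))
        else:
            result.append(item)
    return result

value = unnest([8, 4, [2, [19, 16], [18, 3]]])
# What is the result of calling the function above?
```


unnest([8, 4, [2, [19, 16], [18, 3]]])
Processing each element:
  8 is not a list -> append 8
  4 is not a list -> append 4
  [2, [19, 16], [18, 3]] is a list -> unnest recursively -> [2, 19, 16, 18, 3]
= [8, 4, 2, 19, 16, 18, 3]


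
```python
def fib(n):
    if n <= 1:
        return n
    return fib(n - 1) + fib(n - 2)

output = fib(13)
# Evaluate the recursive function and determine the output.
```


fib(13)
= fib(12) + fib(11)
= (fib(11) + fib(10)) + fib(11)
Computing bottom-up: fib(0)=0, fib(1)=1, fib(2)=1, fib(3)=2, fib(4)=3, fib(5)=5, fib(6)=8, fib(7)=13, fib(8)=21, fib(9)=34, fib(10)=55, fib(11)=89, fib(12)=144, fib(13)=233
= 233


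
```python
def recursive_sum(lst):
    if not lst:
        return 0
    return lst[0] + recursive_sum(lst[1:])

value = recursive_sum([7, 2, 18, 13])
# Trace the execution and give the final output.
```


recursive_sum([7, 2, 18, 13])
= 7 + recursive_sum([2, 18, 13])
= 7 + 2 + recursive_sum([18, 13])
= 7 + 2 + 18 + recursive_sum([13])
= 7 + 2 + 18 + 13 + recursive_sum([])
= 7 + 2 + 18 + 13 + 0
= 40


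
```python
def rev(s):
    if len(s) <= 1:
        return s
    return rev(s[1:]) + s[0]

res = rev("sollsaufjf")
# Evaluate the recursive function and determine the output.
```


rev("sollsaufjf")
= rev("ollsaufjf") + "s"
= rev("llsaufjf") + "o" + "s"
= rev("lsaufjf") + "l" + "o" + "s"
= rev("saufjf") + "l" + "l" + "o" + "s"
= rev("aufjf") + "s" + "l" + "l" + "o" + "s"
= rev("ufjf") + "a" + "s" + "l" + "l" + "o" + "s"
= rev("fjf") + "u" + "a" + "s" + "l" + "l" + "o" + "s"
= rev("jf") + "f" + "u" + "a" + "s" + "l" + "l" + "o" + "s"
= rev("f") + "j" + "f" + "u" + "a" + "s" + "l" + "l" + "o" + "s"
= "f" + "j" + "f" + "u" + "a" + "s" + "l" + "l" + "o" + "s"
= "fjfuasllos"


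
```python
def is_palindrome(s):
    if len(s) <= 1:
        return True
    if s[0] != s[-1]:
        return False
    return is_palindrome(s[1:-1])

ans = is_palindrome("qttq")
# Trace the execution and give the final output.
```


is_palindrome("qttq")
"qttq": s[0]='q' == s[-1]='q' -> is_palindrome("tt")
"tt": s[0]='t' == s[-1]='t' -> is_palindrome("")
"": len <= 1 -> True
= True


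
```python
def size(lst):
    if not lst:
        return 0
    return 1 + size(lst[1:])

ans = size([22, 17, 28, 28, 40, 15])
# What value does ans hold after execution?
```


size([22, 17, 28, 28, 40, 15])
= 1 + size([17, 28, 28, 40, 15])
= 1 + 1 + size([28, 28, 40, 15])
= 1 + 1 + 1 + size([28, 40, 15])
= 1 + 1 + 1 + 1 + size([40, 15])
= 1 + 1 + 1 + 1 + 1 + size([15])
= 1 + 1 + 1 + 1 + 1 + 1 + size([])
= 1 + 1 + 1 + 1 + 1 + 1 + 0
= 6


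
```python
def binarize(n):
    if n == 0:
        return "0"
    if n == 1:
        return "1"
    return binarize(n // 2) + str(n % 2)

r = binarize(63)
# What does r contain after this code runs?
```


binarize(63)
= binarize(31) + "1"
= binarize(15) + "1" + "1"
= binarize(7) + "1" + "1" + "1"
= binarize(3) + "1" + "1" + "1" + "1"
= binarize(1) + "1" + "1" + "1" + "1" + "1"
= "1" + "1" + "1" + "1" + "1" + "1"
= "111111"


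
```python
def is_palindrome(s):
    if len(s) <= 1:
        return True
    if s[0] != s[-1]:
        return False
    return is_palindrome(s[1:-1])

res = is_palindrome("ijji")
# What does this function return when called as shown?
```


is_palindrome("ijji")
"ijji": s[0]='i' == s[-1]='i' -> is_palindrome("jj")
"jj": s[0]='j' == s[-1]='j' -> is_palindrome("")
"": len <= 1 -> True
= True


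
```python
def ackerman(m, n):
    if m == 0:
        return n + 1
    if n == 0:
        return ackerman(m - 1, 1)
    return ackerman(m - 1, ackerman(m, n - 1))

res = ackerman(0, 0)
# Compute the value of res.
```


ackerman(0, 0)
m == 0: return 0 + 1 = 1
= 1


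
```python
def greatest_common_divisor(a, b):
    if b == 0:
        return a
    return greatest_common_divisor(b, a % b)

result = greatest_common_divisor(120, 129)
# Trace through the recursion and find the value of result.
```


greatest_common_divisor(120, 129)
= greatest_common_divisor(129, 120 % 129) = greatest_common_divisor(129, 120)
= greatest_common_divisor(120, 129 % 120) = greatest_common_divisor(120, 9)
= greatest_common_divisor(9, 120 % 9) = greatest_common_divisor(9, 3)
= greatest_common_divisor(3, 9 % 3) = greatest_common_divisor(3, 0)
b == 0, return a = 3


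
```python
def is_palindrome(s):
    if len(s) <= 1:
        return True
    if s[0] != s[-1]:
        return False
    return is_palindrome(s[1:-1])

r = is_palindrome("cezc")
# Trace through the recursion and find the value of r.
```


is_palindrome("cezc")
"cezc": s[0]='c' == s[-1]='c' -> is_palindrome("ez")
"ez": s[0]='e' != s[-1]='z' -> False
= False


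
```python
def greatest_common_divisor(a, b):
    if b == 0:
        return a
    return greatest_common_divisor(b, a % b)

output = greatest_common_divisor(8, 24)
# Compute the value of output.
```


greatest_common_divisor(8, 24)
= greatest_common_divisor(24, 8 % 24) = greatest_common_divisor(24, 8)
= greatest_common_divisor(8, 24 % 8) = greatest_common_divisor(8, 0)
b == 0, return a = 8


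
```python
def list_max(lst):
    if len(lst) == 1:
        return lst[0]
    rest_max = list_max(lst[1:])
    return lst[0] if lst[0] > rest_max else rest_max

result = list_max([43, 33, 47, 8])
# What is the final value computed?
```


list_max([43, 33, 47, 8])
= compare 43 with list_max([33, 47, 8])
= compare 33 with list_max([47, 8])
= compare 47 with list_max([8])
Base: list_max([8]) = 8
compare 47 with 8: max = 47
compare 33 with 47: max = 47
compare 43 with 47: max = 47
= 47


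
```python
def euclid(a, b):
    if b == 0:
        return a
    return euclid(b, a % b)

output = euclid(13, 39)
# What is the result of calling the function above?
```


euclid(13, 39)
= euclid(39, 13 % 39) = euclid(39, 13)
= euclid(13, 39 % 13) = euclid(13, 0)
b == 0, return a = 13


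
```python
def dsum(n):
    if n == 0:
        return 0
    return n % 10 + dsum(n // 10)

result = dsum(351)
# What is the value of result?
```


dsum(351)
= 1 + dsum(35)
= 1 + 5 + dsum(3)
= 1 + 5 + 3 + dsum(0)
= 1 + 5 + 3 + 0
= 9


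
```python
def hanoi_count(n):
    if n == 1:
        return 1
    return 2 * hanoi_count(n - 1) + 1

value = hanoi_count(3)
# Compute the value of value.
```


hanoi_count(3)
= 2 * hanoi_count(2) + 1
= 2 * (2 * hanoi_count(1) + 1) + 1
Now compute bottom-up:
hanoi_count(1) = 1
hanoi_count(2) = 2 * 1 + 1 = 3
hanoi_count(3) = 2 * 3 + 1 = 7
= 7


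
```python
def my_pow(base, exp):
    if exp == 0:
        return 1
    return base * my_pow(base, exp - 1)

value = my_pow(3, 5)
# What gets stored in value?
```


my_pow(3, 5)
= 3 * my_pow(3, 4)
= 3 * 3 * my_pow(3, 3)
= 3 * 3 * 3 * my_pow(3, 2)
= 3 * 3 * 3 * 3 * my_pow(3, 1)
= 3 * 3 * 3 * 3 * 3 * my_pow(3, 0)
= 3 * 3 * 3 * 3 * 3 * 1
= 243


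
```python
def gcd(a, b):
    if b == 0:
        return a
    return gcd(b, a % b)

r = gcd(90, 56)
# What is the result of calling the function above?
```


gcd(90, 56)
= gcd(56, 90 % 56) = gcd(56, 34)
= gcd(34, 56 % 34) = gcd(34, 22)
= gcd(22, 34 % 22) = gcd(22, 12)
= gcd(12, 22 % 12) = gcd(12, 10)
= gcd(10, 12 % 10) = gcd(10, 2)
= gcd(2, 10 % 2) = gcd(2, 0)
b == 0, return a = 2


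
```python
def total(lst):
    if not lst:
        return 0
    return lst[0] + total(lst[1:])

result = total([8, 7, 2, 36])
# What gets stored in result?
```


total([8, 7, 2, 36])
= 8 + total([7, 2, 36])
= 8 + 7 + total([2, 36])
= 8 + 7 + 2 + total([36])
= 8 + 7 + 2 + 36 + total([])
= 8 + 7 + 2 + 36 + 0
= 53


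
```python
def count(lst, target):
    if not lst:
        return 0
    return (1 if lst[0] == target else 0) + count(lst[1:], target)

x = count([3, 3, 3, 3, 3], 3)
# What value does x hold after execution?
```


count([3, 3, 3, 3, 3], 3)
lst[0]=3 == 3: 1 + count([3, 3, 3, 3], 3)
lst[0]=3 == 3: 1 + count([3, 3, 3], 3)
lst[0]=3 == 3: 1 + count([3, 3], 3)
lst[0]=3 == 3: 1 + count([3], 3)
lst[0]=3 == 3: 1 + count([], 3)
= 5


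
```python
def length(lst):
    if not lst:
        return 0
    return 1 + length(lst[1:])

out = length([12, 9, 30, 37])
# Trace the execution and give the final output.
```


length([12, 9, 30, 37])
= 1 + length([9, 30, 37])
= 1 + 1 + length([30, 37])
= 1 + 1 + 1 + length([37])
= 1 + 1 + 1 + 1 + length([])
= 1 + 1 + 1 + 1 + 0
= 4


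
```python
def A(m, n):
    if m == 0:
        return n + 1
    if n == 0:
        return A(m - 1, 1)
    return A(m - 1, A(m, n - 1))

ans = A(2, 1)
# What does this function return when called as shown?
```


A(2, 1)
= A(1, A(2, 0))
First compute A(2, 0) = 3
= A(1, 3)
= 5


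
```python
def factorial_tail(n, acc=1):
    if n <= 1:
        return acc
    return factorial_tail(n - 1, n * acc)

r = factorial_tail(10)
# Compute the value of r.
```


factorial_tail(10, 1)
= factorial_tail(9, 10 * 1) = factorial_tail(9, 10)
= factorial_tail(8, 9 * 10) = factorial_tail(8, 90)
= factorial_tail(7, 8 * 90) = factorial_tail(7, 720)
= factorial_tail(6, 7 * 720) = factorial_tail(6, 5040)
= factorial_tail(5, 6 * 5040) = factorial_tail(5, 30240)
= factorial_tail(4, 5 * 30240) = factorial_tail(4, 151200)
= factorial_tail(3, 4 * 151200) = factorial_tail(3, 604800)
= factorial_tail(2, 3 * 604800) = factorial_tail(2, 1814400)
= factorial_tail(1, 2 * 1814400) = factorial_tail(1, 3628800)
n <= 1, return acc = 3628800


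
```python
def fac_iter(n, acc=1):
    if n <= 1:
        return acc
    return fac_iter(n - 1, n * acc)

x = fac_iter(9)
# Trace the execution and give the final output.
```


fac_iter(9, 1)
= fac_iter(8, 9 * 1) = fac_iter(8, 9)
= fac_iter(7, 8 * 9) = fac_iter(7, 72)
= fac_iter(6, 7 * 72) = fac_iter(6, 504)
= fac_iter(5, 6 * 504) = fac_iter(5, 3024)
= fac_iter(4, 5 * 3024) = fac_iter(4, 15120)
= fac_iter(3, 4 * 15120) = fac_iter(3, 60480)
= fac_iter(2, 3 * 60480) = fac_iter(2, 181440)
= fac_iter(1, 2 * 181440) = fac_iter(1, 362880)
n <= 1, return acc = 362880


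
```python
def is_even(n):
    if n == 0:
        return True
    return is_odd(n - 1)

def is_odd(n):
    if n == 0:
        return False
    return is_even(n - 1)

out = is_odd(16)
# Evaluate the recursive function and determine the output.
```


is_odd(16)
= is_even(15)
= is_odd(14)
= is_even(13)
= is_odd(12)
= is_even(11)
= is_odd(10)
= is_even(9)
= is_odd(8)
= is_even(7)
= is_odd(6)
= is_even(5)
= is_odd(4)
= is_even(3)
= is_odd(2)
= is_even(1)
= is_odd(0)
n == 0: return False
= False


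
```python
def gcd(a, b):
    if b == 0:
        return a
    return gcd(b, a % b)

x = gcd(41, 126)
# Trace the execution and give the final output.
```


gcd(41, 126)
= gcd(126, 41 % 126) = gcd(126, 41)
= gcd(41, 126 % 41) = gcd(41, 3)
= gcd(3, 41 % 3) = gcd(3, 2)
= gcd(2, 3 % 2) = gcd(2, 1)
= gcd(1, 2 % 1) = gcd(1, 0)
b == 0, return a = 1


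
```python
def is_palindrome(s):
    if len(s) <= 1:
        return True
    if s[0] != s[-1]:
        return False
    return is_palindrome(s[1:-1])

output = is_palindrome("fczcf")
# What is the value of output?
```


is_palindrome("fczcf")
"fczcf": s[0]='f' == s[-1]='f' -> is_palindrome("czc")
"czc": s[0]='c' == s[-1]='c' -> is_palindrome("z")
"z": len <= 1 -> True
= True


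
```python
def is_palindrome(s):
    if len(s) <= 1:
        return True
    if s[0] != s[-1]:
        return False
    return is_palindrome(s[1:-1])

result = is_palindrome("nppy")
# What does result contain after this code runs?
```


is_palindrome("nppy")
"nppy": s[0]='n' != s[-1]='y' -> False
= False


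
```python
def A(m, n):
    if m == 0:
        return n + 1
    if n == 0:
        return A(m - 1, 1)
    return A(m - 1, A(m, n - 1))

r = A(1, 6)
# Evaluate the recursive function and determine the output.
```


A(1, 6)
= A(0, A(1, 5))
First compute A(1, 5) = 7
= A(0, 7)
= 8


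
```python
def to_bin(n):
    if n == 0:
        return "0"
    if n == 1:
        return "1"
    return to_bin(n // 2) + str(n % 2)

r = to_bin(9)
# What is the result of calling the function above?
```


to_bin(9)
= to_bin(4) + "1"
= to_bin(2) + "0" + "1"
= to_bin(1) + "0" + "0" + "1"
= "1" + "0" + "0" + "1"
= "1001"


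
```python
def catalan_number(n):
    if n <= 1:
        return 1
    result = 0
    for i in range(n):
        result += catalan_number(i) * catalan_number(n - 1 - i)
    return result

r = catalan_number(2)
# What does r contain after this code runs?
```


catalan_number(2)
= sum of catalan_number(i) * catalan_number(2-1-i) for i in 0..1
  catalan_number(0)*catalan_number(1) = 1*1 = 1
  catalan_number(1)*catalan_number(0) = 1*1 = 1
= 1 + 1
= 2


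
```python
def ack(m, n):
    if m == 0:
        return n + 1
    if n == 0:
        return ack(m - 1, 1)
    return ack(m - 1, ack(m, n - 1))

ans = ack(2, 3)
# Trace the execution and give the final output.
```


ack(2, 3)
= ack(1, ack(2, 2))
First compute ack(2, 2) = 7
= ack(1, 7)
= 9


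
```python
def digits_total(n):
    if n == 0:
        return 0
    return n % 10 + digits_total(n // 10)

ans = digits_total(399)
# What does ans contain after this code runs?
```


digits_total(399)
= 9 + digits_total(39)
= 9 + 9 + digits_total(3)
= 9 + 9 + 3 + digits_total(0)
= 9 + 9 + 3 + 0
= 21


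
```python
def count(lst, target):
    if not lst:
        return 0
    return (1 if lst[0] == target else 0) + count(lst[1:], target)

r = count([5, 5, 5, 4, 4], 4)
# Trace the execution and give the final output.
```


count([5, 5, 5, 4, 4], 4)
lst[0]=5 != 4: 0 + count([5, 5, 4, 4], 4)
lst[0]=5 != 4: 0 + count([5, 4, 4], 4)
lst[0]=5 != 4: 0 + count([4, 4], 4)
lst[0]=4 == 4: 1 + count([4], 4)
lst[0]=4 == 4: 1 + count([], 4)
= 2


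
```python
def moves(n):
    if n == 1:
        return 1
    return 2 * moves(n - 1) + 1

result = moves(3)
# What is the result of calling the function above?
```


moves(3)
= 2 * moves(2) + 1
= 2 * (2 * moves(1) + 1) + 1
Now compute bottom-up:
moves(1) = 1
moves(2) = 2 * 1 + 1 = 3
moves(3) = 2 * 3 + 1 = 7
= 7


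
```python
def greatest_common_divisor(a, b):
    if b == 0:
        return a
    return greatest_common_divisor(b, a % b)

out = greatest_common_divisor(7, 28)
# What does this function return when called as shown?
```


greatest_common_divisor(7, 28)
= greatest_common_divisor(28, 7 % 28) = greatest_common_divisor(28, 7)
= greatest_common_divisor(7, 28 % 7) = greatest_common_divisor(7, 0)
b == 0, return a = 7


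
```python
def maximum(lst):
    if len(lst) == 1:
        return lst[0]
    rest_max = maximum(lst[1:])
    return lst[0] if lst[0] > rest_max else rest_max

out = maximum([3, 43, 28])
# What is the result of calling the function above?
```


maximum([3, 43, 28])
= compare 3 with maximum([43, 28])
= compare 43 with maximum([28])
Base: maximum([28]) = 28
compare 43 with 28: max = 43
compare 3 with 43: max = 43
= 43


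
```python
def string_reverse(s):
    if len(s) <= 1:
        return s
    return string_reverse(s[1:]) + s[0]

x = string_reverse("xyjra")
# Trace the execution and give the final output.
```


string_reverse("xyjra")
= string_reverse("yjra") + "x"
= string_reverse("jra") + "y" + "x"
= string_reverse("ra") + "j" + "y" + "x"
= string_reverse("a") + "r" + "j" + "y" + "x"
= "a" + "r" + "j" + "y" + "x"
= "arjyx"


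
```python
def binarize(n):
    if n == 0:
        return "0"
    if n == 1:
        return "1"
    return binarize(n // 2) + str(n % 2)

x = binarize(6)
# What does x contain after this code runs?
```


binarize(6)
= binarize(3) + "0"
= binarize(1) + "1" + "0"
= "1" + "1" + "0"
= "110"


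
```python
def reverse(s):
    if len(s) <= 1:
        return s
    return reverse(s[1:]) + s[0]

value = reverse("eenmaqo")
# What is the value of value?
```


reverse("eenmaqo")
= reverse("enmaqo") + "e"
= reverse("nmaqo") + "e" + "e"
= reverse("maqo") + "n" + "e" + "e"
= reverse("aqo") + "m" + "n" + "e" + "e"
= reverse("qo") + "a" + "m" + "n" + "e" + "e"
= reverse("o") + "q" + "a" + "m" + "n" + "e" + "e"
= "o" + "q" + "a" + "m" + "n" + "e" + "e"
= "oqamnee"


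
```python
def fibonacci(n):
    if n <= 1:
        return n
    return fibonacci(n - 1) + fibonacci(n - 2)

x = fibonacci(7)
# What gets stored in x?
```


fibonacci(7)
= fibonacci(6) + fibonacci(5)
= (fibonacci(5) + fibonacci(4)) + fibonacci(5)
Computing bottom-up: fibonacci(0)=0, fibonacci(1)=1, fibonacci(2)=1, fibonacci(3)=2, fibonacci(4)=3, fibonacci(5)=5, fibonacci(6)=8, fibonacci(7)=13
= 13


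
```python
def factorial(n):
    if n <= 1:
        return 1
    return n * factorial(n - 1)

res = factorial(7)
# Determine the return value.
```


factorial(7)
= 7 * factorial(6)
= 7 * 6 * factorial(5)
= 7 * 6 * 5 * factorial(4)
= 7 * 6 * 5 * 4 * factorial(3)
= 7 * 6 * 5 * 4 * 3 * factorial(2)
= 7 * 6 * 5 * 4 * 3 * 2 * factorial(1)
= 7 * 6 * 5 * 4 * 3 * 2 * 1
= 5040


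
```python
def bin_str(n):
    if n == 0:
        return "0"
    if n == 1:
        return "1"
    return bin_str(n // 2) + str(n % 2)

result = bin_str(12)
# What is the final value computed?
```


bin_str(12)
= bin_str(6) + "0"
= bin_str(3) + "0" + "0"
= bin_str(1) + "1" + "0" + "0"
= "1" + "1" + "0" + "0"
= "1100"


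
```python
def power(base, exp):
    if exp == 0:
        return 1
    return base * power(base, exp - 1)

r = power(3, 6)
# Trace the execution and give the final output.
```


power(3, 6)
= 3 * power(3, 5)
= 3 * 3 * power(3, 4)
= 3 * 3 * 3 * power(3, 3)
= 3 * 3 * 3 * 3 * power(3, 2)
= 3 * 3 * 3 * 3 * 3 * power(3, 1)
= 3 * 3 * 3 * 3 * 3 * 3 * power(3, 0)
= 3 * 3 * 3 * 3 * 3 * 3 * 1
= 729


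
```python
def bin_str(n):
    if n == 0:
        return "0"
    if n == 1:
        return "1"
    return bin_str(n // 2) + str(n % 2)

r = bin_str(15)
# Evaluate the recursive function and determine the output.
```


bin_str(15)
= bin_str(7) + "1"
= bin_str(3) + "1" + "1"
= bin_str(1) + "1" + "1" + "1"
= "1" + "1" + "1" + "1"
= "1111"


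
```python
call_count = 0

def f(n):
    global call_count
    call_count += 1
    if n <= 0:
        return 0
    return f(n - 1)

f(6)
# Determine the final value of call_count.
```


f(6) calls f(5) calls ... calls f(0)
Total calls: 6 + 1 (for base case) = 7


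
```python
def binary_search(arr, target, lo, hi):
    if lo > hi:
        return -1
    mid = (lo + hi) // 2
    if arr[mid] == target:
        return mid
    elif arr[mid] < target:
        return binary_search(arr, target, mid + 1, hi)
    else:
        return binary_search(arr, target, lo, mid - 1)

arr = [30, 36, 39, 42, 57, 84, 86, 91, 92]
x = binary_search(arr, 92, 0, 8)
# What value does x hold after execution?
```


binary_search(arr, 92, 0, 8)
lo=0, hi=8, mid=4, arr[mid]=57
57 < 92, search right half
lo=5, hi=8, mid=6, arr[mid]=86
86 < 92, search right half
lo=7, hi=8, mid=7, arr[mid]=91
91 < 92, search right half
lo=8, hi=8, mid=8, arr[mid]=92
arr[8] == 92, found at index 8
= 8


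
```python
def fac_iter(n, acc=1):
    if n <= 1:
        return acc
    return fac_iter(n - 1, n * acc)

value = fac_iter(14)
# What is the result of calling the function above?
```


fac_iter(14, 1)
= fac_iter(13, 14 * 1) = fac_iter(13, 14)
= fac_iter(12, 13 * 14) = fac_iter(12, 182)
= fac_iter(11, 12 * 182) = fac_iter(11, 2184)
= fac_iter(10, 11 * 2184) = fac_iter(10, 24024)
= fac_iter(9, 10 * 24024) = fac_iter(9, 240240)
= fac_iter(8, 9 * 240240) = fac_iter(8, 2162160)
= fac_iter(7, 8 * 2162160) = fac_iter(7, 17297280)
= fac_iter(6, 7 * 17297280) = fac_iter(6, 121080960)
= fac_iter(5, 6 * 121080960) = fac_iter(5, 726485760)
= fac_iter(4, 5 * 726485760) = fac_iter(4, 3632428800)
= fac_iter(3, 4 * 3632428800) = fac_iter(3, 14529715200)
= fac_iter(2, 3 * 14529715200) = fac_iter(2, 43589145600)
= fac_iter(1, 2 * 43589145600) = fac_iter(1, 87178291200)
n <= 1, return acc = 87178291200


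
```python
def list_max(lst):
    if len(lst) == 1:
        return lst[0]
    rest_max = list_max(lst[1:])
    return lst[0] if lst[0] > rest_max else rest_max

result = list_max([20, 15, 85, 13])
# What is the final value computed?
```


list_max([20, 15, 85, 13])
= compare 20 with list_max([15, 85, 13])
= compare 15 with list_max([85, 13])
= compare 85 with list_max([13])
Base: list_max([13]) = 13
compare 85 with 13: max = 85
compare 15 with 85: max = 85
compare 20 with 85: max = 85
= 85


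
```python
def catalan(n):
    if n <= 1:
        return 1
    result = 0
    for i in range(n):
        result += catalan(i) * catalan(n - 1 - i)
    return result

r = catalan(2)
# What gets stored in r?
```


catalan(2)
= sum of catalan(i) * catalan(2-1-i) for i in 0..1
  catalan(0)*catalan(1) = 1*1 = 1
  catalan(1)*catalan(0) = 1*1 = 1
= 1 + 1
= 2


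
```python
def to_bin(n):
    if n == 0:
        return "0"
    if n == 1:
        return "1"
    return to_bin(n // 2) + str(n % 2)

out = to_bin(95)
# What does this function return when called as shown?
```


to_bin(95)
= to_bin(47) + "1"
= to_bin(23) + "1" + "1"
= to_bin(11) + "1" + "1" + "1"
= to_bin(5) + "1" + "1" + "1" + "1"
= to_bin(2) + "1" + "1" + "1" + "1" + "1"
= to_bin(1) + "0" + "1" + "1" + "1" + "1" + "1"
= "1" + "0" + "1" + "1" + "1" + "1" + "1"
= "1011111"
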